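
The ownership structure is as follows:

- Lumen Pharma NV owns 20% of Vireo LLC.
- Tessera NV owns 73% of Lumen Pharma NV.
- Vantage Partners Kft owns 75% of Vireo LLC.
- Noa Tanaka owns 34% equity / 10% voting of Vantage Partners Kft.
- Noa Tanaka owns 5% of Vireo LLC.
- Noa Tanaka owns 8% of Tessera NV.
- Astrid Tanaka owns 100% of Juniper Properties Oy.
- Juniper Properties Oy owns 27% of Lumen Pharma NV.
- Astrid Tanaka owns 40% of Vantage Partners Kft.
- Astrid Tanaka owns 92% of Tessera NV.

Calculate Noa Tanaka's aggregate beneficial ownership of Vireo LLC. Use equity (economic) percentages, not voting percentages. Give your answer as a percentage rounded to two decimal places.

Noa reaches Vireo along 3 paths.
Direct stake: 5% = 5%.
Via Vantage: 34% × 75% = 25.5%.
Via Tessera → Lumen: 8% × 73% × 20% = 1.168%.
Total: 5% + 25.5% + 1.168% = 31.668%.
Rounded: 31.67%.

31.67%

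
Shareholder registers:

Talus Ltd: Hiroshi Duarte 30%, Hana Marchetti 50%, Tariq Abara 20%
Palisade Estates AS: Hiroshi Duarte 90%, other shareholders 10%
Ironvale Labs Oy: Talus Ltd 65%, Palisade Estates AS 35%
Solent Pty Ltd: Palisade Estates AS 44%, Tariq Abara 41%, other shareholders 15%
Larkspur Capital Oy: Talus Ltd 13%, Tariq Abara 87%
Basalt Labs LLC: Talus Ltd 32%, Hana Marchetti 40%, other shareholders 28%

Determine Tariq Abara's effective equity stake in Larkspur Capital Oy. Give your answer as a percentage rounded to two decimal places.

89.60%

Tariq reaches Larkspur along 2 paths.
Via Talus: 20% × 13% = 2.6%.
Direct stake: 87% = 87%.
Total: 2.6% + 87% = 89.6%.
Rounded: 89.60%.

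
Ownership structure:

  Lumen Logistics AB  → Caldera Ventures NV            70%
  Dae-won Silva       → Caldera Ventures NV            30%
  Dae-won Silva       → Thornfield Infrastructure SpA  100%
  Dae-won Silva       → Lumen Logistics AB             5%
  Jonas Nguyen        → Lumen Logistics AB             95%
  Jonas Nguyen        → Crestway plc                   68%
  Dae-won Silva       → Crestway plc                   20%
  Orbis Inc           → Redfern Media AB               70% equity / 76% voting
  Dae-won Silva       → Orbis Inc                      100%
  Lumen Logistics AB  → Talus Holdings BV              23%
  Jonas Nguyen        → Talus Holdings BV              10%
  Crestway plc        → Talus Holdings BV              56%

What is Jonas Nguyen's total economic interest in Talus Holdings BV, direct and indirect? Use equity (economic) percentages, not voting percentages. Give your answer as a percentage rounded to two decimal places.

69.93%

Jonas reaches Talus along 3 paths.
Direct stake: 10% = 10%.
Via Crestway: 68% × 56% = 38.08%.
Via Lumen: 95% × 23% = 21.85%.
Total: 10% + 38.08% + 21.85% = 69.93%.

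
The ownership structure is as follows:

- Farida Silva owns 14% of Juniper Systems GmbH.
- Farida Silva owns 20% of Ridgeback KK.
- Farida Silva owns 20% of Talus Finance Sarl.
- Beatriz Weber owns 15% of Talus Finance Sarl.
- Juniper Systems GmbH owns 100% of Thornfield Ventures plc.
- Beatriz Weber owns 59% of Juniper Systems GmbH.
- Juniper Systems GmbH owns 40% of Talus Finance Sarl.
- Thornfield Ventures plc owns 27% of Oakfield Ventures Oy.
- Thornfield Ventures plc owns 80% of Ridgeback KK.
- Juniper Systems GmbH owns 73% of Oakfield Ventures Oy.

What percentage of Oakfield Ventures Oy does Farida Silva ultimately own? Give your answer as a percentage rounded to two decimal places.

Farida reaches Oakfield along 2 paths.
Via Juniper → Thornfield: 14% × 100% × 27% = 3.78%.
Via Juniper: 14% × 73% = 10.22%.
Total: 3.78% + 10.22% = 14%.
Rounded: 14.00%.

14.00%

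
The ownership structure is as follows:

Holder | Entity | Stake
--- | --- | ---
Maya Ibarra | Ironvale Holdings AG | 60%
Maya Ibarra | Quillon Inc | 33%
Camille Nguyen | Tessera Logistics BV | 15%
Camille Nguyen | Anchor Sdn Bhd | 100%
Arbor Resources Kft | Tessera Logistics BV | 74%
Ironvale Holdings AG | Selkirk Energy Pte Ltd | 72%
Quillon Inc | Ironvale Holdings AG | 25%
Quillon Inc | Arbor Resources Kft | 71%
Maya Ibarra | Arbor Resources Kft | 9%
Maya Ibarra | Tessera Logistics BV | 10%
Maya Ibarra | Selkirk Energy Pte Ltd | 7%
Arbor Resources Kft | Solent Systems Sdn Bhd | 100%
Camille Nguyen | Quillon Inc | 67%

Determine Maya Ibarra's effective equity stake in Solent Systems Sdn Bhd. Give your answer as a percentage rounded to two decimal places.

32.43%

Maya reaches Solent along 2 paths.
Via Arbor: 9% × 100% = 9%.
Via Quillon → Arbor: 33% × 71% × 100% = 23.43%.
Total: 9% + 23.43% = 32.43%.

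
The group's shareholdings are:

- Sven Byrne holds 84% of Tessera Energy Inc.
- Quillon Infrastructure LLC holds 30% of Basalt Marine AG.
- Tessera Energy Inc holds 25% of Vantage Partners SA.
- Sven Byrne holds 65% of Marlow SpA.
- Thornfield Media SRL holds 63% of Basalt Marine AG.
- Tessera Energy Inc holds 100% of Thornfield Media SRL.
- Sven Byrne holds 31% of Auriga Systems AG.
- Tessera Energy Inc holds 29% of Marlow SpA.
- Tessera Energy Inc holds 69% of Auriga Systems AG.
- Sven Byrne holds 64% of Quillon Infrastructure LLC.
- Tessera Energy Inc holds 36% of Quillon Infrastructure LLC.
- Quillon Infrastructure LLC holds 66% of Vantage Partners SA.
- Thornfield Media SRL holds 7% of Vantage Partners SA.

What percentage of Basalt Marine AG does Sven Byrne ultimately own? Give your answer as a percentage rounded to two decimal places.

Sven reaches Basalt along 3 paths.
Via Tessera → Quillon: 84% × 36% × 30% = 9.072%.
Via Quillon: 64% × 30% = 19.2%.
Via Tessera → Thornfield: 84% × 100% × 63% = 52.92%.
Total: 9.072% + 19.2% + 52.92% = 81.192%.
Rounded: 81.19%.

81.19%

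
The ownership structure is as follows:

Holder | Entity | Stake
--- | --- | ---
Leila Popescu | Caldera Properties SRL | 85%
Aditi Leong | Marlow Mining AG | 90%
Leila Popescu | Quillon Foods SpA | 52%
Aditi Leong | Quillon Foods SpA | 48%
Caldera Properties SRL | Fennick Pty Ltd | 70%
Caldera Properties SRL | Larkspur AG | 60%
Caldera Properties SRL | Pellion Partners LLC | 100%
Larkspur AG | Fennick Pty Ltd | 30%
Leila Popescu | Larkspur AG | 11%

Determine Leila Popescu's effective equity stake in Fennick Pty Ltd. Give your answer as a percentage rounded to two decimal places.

78.10%

Leila reaches Fennick along 3 paths.
Via Caldera → Larkspur: 85% × 60% × 30% = 15.3%.
Via Larkspur: 11% × 30% = 3.3%.
Via Caldera: 85% × 70% = 59.5%.
Total: 15.3% + 3.3% + 59.5% = 78.1%.
Rounded: 78.10%.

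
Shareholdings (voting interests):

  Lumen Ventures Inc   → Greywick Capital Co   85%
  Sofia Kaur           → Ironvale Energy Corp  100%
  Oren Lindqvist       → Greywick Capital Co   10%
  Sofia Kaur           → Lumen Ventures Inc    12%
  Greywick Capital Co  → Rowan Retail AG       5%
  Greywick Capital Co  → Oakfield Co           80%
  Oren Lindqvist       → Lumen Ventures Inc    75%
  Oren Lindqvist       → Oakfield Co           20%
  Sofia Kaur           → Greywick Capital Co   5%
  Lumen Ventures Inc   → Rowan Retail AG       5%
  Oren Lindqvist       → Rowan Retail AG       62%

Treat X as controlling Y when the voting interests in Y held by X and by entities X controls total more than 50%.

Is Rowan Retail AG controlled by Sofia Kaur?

Sofia holds 100% of Ironvale, so Sofia controls Ironvale.
Neither Sofia nor any entity Sofia controls holds any voting interest in Rowan.
So Sofia does not control Rowan.

No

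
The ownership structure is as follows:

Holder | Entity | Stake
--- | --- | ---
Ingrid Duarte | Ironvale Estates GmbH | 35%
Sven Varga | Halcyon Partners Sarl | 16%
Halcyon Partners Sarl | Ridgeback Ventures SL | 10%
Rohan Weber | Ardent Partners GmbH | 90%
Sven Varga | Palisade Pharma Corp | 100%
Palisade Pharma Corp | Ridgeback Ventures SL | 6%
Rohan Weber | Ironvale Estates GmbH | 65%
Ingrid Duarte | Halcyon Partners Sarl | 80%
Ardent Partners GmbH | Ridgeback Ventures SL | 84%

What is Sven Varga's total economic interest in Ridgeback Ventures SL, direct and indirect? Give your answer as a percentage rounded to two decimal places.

7.60%

Sven reaches Ridgeback along 2 paths.
Via Palisade: 100% × 6% = 6%.
Via Halcyon: 16% × 10% = 1.6%.
Total: 6% + 1.6% = 7.6%.
Rounded: 7.60%.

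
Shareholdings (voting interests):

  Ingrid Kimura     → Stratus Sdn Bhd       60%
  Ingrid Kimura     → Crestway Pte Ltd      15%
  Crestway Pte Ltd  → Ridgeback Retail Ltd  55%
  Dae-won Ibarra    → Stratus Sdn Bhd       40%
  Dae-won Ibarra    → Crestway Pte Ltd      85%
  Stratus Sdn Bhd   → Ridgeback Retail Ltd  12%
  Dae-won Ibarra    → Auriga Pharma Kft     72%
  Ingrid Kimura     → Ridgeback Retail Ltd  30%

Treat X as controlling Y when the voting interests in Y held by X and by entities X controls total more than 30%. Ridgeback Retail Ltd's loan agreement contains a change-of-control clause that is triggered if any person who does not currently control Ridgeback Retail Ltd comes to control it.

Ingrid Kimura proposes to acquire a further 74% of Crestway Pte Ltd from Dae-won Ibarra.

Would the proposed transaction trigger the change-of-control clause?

No

The purchase adds only to Ingrid's holdings (Dae-won's stake shrinks), so Ingrid is the only person who could newly come to control Ridgeback.
Ingrid holds 60% of Stratus, so Ingrid controls Stratus.
Ingrid and Stratus together hold 30% + 12% = 42% of Ridgeback, so Ingrid controls Ridgeback.
So Ingrid already controls Ridgeback before the transaction.
After the purchase, Ingrid's direct stake in Crestway rises to 15% + 74% = 89%, and Dae-won's stake falls to 11%.
Ingrid controlled Ridgeback already, so this is not a new person acquiring control; every other person's position is unchanged or reduced.
No new person acquires control, so the clause is not triggered.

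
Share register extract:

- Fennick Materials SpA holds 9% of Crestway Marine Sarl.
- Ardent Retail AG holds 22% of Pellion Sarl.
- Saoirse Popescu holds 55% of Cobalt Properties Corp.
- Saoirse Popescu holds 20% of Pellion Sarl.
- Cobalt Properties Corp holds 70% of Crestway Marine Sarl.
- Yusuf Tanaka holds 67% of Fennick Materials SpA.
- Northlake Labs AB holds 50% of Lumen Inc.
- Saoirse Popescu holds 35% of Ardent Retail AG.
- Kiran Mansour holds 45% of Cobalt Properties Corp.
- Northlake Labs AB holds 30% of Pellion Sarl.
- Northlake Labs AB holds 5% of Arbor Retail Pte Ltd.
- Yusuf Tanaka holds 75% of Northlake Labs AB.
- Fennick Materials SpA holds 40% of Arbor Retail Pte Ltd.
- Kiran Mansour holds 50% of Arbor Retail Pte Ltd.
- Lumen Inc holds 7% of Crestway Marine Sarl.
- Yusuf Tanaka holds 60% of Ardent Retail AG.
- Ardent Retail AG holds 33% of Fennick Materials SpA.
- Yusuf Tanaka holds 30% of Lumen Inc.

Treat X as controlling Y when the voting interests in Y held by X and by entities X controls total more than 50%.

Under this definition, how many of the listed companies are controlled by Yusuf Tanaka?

5

Yusuf holds 75% of Northlake, so Yusuf controls Northlake.
Yusuf holds 60% of Ardent, so Yusuf controls Ardent.
Yusuf and Northlake together hold 30% + 50% = 80% of Lumen, so Yusuf controls Lumen.
Yusuf and Ardent together hold 67% + 33% = 100% of Fennick, so Yusuf controls Fennick.
Ardent and Northlake together hold 22% + 30% = 52% of Pellion, so Yusuf controls Pellion.
No other company's threshold is met.
Yusuf controls 5 companies.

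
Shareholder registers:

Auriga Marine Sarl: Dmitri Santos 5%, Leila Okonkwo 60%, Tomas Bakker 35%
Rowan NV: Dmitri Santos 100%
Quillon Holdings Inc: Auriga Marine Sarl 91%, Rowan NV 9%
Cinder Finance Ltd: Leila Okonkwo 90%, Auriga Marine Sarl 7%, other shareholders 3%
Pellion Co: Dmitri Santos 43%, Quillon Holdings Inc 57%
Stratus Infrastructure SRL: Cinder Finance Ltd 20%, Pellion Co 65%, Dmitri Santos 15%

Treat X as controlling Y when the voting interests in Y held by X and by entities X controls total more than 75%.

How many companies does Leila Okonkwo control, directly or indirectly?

Leila holds 90% of Cinder, so Leila controls Cinder.
No other company's threshold is met.
Leila controls 1 company.

1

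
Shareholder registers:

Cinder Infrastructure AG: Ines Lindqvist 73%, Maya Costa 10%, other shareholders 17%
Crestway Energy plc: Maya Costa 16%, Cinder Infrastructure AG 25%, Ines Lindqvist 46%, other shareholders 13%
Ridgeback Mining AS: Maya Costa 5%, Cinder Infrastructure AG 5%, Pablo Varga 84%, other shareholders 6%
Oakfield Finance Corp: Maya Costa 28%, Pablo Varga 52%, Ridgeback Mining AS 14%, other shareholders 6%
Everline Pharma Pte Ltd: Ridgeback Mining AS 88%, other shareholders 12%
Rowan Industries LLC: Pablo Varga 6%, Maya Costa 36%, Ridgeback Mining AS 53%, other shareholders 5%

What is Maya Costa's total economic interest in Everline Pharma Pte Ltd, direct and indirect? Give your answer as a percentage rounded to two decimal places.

4.84%

Maya reaches Everline along 2 paths.
Via Ridgeback: 5% × 88% = 4.4%.
Via Cinder → Ridgeback: 10% × 5% × 88% = 0.44%.
Total: 4.4% + 0.44% = 4.84%.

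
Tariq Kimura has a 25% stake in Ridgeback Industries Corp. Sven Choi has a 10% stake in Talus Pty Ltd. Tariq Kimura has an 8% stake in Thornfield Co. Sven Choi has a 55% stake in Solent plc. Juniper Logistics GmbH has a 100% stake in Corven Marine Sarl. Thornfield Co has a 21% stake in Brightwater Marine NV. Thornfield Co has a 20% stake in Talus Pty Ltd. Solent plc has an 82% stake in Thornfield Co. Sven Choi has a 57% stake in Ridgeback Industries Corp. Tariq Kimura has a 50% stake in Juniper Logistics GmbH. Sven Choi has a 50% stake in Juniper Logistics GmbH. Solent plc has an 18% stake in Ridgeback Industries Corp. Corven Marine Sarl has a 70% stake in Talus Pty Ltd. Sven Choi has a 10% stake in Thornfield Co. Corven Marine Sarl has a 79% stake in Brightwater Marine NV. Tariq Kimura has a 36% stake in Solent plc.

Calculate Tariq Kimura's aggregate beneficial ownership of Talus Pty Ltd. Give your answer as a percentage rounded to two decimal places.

Tariq reaches Talus along 3 paths.
Via Juniper → Corven: 50% × 100% × 70% = 35%.
Via Solent → Thornfield: 36% × 82% × 20% = 5.904%.
Via Thornfield: 8% × 20% = 1.6%.
Total: 35% + 5.904% + 1.6% = 42.504%.
Rounded: 42.50%.

42.50%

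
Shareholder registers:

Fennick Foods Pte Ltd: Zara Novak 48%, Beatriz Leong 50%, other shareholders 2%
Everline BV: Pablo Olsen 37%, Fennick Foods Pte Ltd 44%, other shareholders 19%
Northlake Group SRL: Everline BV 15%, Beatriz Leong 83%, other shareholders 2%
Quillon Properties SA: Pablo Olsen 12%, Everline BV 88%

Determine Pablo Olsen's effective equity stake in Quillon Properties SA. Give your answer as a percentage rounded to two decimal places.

44.56%

Pablo reaches Quillon along 2 paths.
Direct stake: 12% = 12%.
Via Everline: 37% × 88% = 32.56%.
Total: 12% + 32.56% = 44.56%.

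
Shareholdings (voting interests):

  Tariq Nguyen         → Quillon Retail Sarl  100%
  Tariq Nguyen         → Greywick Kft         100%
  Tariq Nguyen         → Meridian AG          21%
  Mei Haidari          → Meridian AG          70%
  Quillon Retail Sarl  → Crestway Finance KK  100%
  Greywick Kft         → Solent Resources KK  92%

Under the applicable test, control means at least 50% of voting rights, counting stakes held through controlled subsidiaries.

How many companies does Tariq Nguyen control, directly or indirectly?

4

Tariq holds 100% of Greywick, so Tariq controls Greywick.
Tariq holds 100% of Quillon, so Tariq controls Quillon.
Quillon holds 100% of Crestway, so Tariq controls Crestway.
Greywick holds 92% of Solent, so Tariq controls Solent.
No other company's threshold is met.
Tariq controls 4 companies.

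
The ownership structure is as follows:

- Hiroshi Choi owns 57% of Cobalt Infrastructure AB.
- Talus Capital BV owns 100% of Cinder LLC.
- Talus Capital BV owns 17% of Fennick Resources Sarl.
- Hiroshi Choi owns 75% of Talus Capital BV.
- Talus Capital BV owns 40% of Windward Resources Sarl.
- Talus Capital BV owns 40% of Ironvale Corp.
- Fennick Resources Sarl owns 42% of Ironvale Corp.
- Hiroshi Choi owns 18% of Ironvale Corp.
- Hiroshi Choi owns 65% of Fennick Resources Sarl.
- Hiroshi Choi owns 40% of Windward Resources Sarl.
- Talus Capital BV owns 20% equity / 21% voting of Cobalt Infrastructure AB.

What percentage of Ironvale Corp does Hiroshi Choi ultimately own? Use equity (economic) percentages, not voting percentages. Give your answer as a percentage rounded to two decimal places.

Hiroshi reaches Ironvale along 4 paths.
Direct stake: 18% = 18%.
Via Talus → Fennick: 75% × 17% × 42% = 5.355%.
Via Fennick: 65% × 42% = 27.3%.
Via Talus: 75% × 40% = 30%.
Total: 18% + 5.355% + 27.3% + 30% = 80.655%.
Rounded: 80.66%.

80.66%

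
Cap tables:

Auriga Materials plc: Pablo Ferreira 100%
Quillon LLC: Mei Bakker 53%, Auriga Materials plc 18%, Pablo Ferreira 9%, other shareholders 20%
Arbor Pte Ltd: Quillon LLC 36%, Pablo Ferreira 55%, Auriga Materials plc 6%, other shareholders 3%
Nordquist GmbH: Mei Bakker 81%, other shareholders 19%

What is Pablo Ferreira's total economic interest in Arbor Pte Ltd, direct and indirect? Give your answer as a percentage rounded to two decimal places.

Pablo reaches Arbor along 4 paths.
Via Auriga → Quillon: 100% × 18% × 36% = 6.48%.
Via Quillon: 9% × 36% = 3.24%.
Direct stake: 55% = 55%.
Via Auriga: 100% × 6% = 6%.
Total: 6.48% + 3.24% + 55% + 6% = 70.72%.

70.72%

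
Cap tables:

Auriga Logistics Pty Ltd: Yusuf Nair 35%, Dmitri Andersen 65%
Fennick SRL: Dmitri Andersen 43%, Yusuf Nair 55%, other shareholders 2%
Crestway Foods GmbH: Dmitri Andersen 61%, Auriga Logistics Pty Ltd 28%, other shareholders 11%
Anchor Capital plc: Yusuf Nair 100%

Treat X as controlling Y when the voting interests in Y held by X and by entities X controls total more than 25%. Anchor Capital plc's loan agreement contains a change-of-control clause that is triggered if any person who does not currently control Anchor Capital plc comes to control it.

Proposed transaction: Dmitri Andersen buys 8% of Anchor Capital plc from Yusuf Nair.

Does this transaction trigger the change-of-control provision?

The purchase adds only to Dmitri's holdings (Yusuf's stake shrinks), so Dmitri is the only person who could newly come to control Anchor.
Dmitri holds 65% of Auriga, so Dmitri controls Auriga.
Dmitri holds 43% of Fennick, so Dmitri controls Fennick.
Dmitri and Auriga together hold 61% + 28% = 89% of Crestway, so Dmitri controls Crestway.
Neither Dmitri nor any entity Dmitri controls holds any voting interest in Anchor.
So before the transaction, Dmitri does not control Anchor.
After the purchase, Dmitri holds 8% of Anchor directly, and Yusuf's stake falls to 92%.
After the transaction, Dmitri's side holds 8% of Anchor, not > 25%, so Dmitri still does not control Anchor.
No new person acquires control, so the clause is not triggered.

No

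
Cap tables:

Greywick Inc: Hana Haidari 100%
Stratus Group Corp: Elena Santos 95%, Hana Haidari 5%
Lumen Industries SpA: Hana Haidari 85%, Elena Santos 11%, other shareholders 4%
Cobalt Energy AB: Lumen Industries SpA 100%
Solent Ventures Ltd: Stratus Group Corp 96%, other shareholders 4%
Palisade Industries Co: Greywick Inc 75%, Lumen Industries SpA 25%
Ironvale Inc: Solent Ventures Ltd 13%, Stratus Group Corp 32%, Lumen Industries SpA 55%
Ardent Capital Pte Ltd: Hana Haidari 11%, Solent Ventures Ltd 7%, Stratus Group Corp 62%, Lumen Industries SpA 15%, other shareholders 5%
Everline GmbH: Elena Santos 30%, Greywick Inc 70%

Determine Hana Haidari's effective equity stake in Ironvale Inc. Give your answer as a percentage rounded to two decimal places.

48.97%

Hana reaches Ironvale along 3 paths.
Via Stratus → Solent: 5% × 96% × 13% = 0.624%.
Via Stratus: 5% × 32% = 1.6%.
Via Lumen: 85% × 55% = 46.75%.
Total: 0.624% + 1.6% + 46.75% = 48.974%.
Rounded: 48.97%.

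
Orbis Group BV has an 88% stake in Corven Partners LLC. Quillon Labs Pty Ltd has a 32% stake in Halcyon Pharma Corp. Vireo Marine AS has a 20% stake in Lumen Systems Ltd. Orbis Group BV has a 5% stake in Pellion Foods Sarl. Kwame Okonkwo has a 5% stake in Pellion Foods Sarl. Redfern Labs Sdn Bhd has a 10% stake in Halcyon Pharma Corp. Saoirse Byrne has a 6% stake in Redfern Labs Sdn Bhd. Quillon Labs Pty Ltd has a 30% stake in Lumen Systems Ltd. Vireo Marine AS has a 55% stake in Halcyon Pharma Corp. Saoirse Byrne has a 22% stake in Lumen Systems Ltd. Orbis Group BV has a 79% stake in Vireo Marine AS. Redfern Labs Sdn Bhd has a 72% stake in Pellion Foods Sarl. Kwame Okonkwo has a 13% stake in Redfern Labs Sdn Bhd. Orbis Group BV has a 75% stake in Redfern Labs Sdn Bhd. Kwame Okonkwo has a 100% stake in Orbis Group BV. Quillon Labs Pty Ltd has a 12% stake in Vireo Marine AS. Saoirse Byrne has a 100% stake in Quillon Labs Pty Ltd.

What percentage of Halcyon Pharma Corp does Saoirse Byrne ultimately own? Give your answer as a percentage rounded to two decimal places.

Saoirse reaches Halcyon along 3 paths.
Via Quillon → Vireo: 100% × 12% × 55% = 6.6%.
Via Quillon: 100% × 32% = 32%.
Via Redfern: 6% × 10% = 0.6%.
Total: 6.6% + 32% + 0.6% = 39.2%.
Rounded: 39.20%.

39.20%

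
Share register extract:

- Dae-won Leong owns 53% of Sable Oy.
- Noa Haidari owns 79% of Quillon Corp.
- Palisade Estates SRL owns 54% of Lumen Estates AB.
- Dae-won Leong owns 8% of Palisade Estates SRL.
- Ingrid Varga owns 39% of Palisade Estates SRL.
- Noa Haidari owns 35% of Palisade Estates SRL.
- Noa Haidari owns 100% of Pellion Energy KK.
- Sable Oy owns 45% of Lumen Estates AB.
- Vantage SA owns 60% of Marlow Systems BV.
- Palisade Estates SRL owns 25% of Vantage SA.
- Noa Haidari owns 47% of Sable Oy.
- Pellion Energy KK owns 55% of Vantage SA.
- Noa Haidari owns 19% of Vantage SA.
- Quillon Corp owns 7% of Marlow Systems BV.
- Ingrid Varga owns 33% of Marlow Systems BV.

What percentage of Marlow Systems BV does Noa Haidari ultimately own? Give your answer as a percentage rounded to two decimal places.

55.18%

Noa reaches Marlow along 4 paths.
Via Quillon: 79% × 7% = 5.53%.
Via Vantage: 19% × 60% = 11.4%.
Via Palisade → Vantage: 35% × 25% × 60% = 5.25%.
Via Pellion → Vantage: 100% × 55% × 60% = 33%.
Total: 5.53% + 11.4% + 5.25% + 33% = 55.18%.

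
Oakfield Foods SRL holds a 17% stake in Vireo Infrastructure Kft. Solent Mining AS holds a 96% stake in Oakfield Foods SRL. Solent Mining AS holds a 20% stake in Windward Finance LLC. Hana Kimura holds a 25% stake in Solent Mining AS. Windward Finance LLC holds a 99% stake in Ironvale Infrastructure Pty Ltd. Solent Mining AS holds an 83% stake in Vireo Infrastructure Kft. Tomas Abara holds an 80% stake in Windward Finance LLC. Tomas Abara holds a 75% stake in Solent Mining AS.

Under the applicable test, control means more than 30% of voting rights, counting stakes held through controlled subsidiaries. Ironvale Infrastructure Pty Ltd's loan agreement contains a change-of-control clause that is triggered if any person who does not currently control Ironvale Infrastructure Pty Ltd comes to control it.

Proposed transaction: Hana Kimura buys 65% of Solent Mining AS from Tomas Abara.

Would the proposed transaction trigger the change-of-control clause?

The purchase adds only to Hana's holdings (Tomas's stake shrinks), so Hana is the only person who could newly come to control Ironvale.
Hana's largest direct stake is 25% in Solent, which does not meet the threshold, so Hana controls no company.
Neither Hana nor any entity Hana controls holds any voting interest in Ironvale.
So before the transaction, Hana does not control Ironvale.
After the purchase, Hana's direct stake in Solent rises to 25% + 65% = 90%, and Tomas's stake falls to 10%.
Hana holds 90% of Solent, so Hana controls Solent.
Solent holds 96% of Oakfield, so Hana controls Oakfield.
Solent and Oakfield together hold 83% + 17% = 100% of Vireo, so Hana controls Vireo.
After the transaction, neither Hana nor any entity Hana controls holds a voting interest in Ironvale, so Hana still does not control it.
No new person acquires control, so the clause is not triggered.

No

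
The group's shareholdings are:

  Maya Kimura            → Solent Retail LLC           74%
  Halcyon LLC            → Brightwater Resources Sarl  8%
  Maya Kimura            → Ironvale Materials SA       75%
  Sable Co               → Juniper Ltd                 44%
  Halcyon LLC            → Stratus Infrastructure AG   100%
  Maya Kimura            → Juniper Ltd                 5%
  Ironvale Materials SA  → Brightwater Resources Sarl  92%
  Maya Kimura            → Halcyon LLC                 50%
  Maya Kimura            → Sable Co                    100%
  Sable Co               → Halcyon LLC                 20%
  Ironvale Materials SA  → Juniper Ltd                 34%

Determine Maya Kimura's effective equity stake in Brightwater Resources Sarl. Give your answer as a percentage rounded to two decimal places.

Maya reaches Brightwater along 3 paths.
Via Ironvale: 75% × 92% = 69%.
Via Sable → Halcyon: 100% × 20% × 8% = 1.6%.
Via Halcyon: 50% × 8% = 4%.
Total: 69% + 1.6% + 4% = 74.6%.
Rounded: 74.60%.

74.60%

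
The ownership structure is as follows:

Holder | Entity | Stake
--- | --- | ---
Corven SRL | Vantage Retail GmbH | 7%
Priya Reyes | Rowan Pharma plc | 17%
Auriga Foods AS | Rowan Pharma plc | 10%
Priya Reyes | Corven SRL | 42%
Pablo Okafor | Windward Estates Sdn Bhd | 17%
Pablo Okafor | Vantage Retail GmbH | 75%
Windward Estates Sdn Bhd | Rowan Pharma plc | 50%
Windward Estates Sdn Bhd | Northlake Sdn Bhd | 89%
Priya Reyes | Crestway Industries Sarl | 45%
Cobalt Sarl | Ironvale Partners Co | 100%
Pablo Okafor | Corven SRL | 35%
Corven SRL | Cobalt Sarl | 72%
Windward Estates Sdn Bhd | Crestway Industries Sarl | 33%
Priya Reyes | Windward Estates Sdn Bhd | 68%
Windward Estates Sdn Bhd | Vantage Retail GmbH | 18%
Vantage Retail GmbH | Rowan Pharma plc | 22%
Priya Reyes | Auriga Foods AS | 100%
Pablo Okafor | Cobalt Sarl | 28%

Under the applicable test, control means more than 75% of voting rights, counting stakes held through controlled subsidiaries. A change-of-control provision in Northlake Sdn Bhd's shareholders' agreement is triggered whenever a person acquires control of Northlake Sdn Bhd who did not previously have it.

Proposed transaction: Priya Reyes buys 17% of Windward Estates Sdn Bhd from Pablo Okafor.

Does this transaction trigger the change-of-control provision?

Yes

The purchase adds only to Priya's holdings (Pablo's stake shrinks), so Priya is the only person who could newly come to control Northlake.
Priya holds 100% of Auriga, so Priya controls Auriga.
Neither Priya nor any entity Priya controls holds any voting interest in Northlake.
So before the transaction, Priya does not control Northlake.
After the purchase, Priya's direct stake in Windward rises to 68% + 17% = 85%, and Pablo's stake falls to 0%.
Priya holds 85% of Windward, so Priya controls Windward.
Windward holds 89% of Northlake, so Priya controls Northlake.
Priya did not control Northlake before and does after, so the clause is triggered.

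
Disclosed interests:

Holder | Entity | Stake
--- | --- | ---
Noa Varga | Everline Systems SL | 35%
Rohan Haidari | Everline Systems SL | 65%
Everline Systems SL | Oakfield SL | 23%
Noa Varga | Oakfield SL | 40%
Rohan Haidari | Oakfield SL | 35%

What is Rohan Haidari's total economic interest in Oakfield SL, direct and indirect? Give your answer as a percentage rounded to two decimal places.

Rohan reaches Oakfield along 2 paths.
Direct stake: 35% = 35%.
Via Everline: 65% × 23% = 14.95%.
Total: 35% + 14.95% = 49.95%.

49.95%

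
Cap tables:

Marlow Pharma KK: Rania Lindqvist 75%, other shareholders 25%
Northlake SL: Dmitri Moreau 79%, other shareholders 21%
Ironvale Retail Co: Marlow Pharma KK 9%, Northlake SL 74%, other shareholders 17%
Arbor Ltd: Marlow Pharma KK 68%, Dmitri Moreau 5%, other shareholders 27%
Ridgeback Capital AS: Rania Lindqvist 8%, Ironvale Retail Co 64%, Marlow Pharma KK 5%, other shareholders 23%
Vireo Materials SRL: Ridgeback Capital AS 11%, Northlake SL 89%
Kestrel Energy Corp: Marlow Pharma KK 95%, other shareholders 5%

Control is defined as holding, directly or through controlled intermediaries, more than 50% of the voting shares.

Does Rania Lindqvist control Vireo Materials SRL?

No

Rania holds 75% of Marlow, so Rania controls Marlow.
Marlow holds 68% of Arbor, so Rania controls Arbor.
Marlow holds 95% of Kestrel, so Rania controls Kestrel.
Neither Rania nor any entity Rania controls holds any voting interest in Vireo.
So Rania does not control Vireo.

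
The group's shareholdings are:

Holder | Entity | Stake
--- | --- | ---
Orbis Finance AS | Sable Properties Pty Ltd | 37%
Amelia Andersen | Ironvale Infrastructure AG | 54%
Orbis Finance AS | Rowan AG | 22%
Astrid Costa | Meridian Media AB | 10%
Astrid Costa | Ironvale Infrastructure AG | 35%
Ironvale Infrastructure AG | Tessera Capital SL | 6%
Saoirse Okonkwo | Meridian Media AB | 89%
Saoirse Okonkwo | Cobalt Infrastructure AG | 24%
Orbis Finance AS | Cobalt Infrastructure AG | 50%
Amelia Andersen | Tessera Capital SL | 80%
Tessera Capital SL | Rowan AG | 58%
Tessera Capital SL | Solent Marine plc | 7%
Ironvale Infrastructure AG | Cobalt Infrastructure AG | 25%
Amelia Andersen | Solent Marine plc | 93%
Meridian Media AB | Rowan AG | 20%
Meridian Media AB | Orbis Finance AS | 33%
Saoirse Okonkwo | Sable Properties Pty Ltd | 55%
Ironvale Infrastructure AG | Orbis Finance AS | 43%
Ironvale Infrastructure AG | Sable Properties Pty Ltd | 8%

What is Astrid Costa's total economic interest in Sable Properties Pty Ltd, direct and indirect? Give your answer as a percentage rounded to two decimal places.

Astrid reaches Sable along 3 paths.
Via Meridian → Orbis: 10% × 33% × 37% = 1.221%.
Via Ironvale → Orbis: 35% × 43% × 37% = 5.5685%.
Via Ironvale: 35% × 8% = 2.8%.
Total: 1.221% + 5.5685% + 2.8% = 9.5895%.
Rounded: 9.59%.

9.59%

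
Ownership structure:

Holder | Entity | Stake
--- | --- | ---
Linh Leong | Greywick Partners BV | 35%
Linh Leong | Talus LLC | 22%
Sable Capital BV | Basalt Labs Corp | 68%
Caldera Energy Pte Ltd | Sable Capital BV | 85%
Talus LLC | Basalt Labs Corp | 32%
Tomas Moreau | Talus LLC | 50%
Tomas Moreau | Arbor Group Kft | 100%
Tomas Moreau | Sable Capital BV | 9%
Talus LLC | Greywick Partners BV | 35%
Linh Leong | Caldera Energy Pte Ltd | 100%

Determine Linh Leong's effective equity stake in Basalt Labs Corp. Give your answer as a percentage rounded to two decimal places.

64.84%

Linh reaches Basalt along 2 paths.
Via Caldera → Sable: 100% × 85% × 68% = 57.8%.
Via Talus: 22% × 32% = 7.04%.
Total: 57.8% + 7.04% = 64.84%.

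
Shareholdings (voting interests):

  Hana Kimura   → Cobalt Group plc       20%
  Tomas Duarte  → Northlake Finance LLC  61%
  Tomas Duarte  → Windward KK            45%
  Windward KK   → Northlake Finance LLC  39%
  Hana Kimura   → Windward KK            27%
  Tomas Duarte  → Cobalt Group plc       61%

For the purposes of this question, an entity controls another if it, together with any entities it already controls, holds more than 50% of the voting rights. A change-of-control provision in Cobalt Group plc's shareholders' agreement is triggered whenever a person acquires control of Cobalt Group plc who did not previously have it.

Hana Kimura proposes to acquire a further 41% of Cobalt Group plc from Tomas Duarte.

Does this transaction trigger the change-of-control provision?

Yes

The purchase adds only to Hana's holdings (Tomas's stake shrinks), so Hana is the only person who could newly come to control Cobalt.
Hana's largest direct stake is 27% in Windward, which does not meet the threshold, so Hana controls no company.
In Cobalt, Hana's side holds only 20%, not > 50%.
So before the transaction, Hana does not control Cobalt.
After the purchase, Hana's direct stake in Cobalt rises to 20% + 41% = 61%, and Tomas's stake falls to 20%.
Hana holds 61% of Cobalt, so Hana controls Cobalt.
Hana did not control Cobalt before and does after, so the clause is triggered.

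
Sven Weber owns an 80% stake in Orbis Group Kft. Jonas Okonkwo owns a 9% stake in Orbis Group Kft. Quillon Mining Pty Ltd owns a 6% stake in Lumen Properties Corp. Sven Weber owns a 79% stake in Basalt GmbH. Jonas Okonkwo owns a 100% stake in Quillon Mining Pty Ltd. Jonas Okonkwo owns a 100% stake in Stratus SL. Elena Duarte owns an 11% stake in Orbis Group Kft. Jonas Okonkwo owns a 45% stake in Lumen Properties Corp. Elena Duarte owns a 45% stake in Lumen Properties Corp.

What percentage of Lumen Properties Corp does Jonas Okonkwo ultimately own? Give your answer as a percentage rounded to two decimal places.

51.00%

Jonas reaches Lumen along 2 paths.
Direct stake: 45% = 45%.
Via Quillon: 100% × 6% = 6%.
Total: 45% + 6% = 51%.
Rounded: 51.00%.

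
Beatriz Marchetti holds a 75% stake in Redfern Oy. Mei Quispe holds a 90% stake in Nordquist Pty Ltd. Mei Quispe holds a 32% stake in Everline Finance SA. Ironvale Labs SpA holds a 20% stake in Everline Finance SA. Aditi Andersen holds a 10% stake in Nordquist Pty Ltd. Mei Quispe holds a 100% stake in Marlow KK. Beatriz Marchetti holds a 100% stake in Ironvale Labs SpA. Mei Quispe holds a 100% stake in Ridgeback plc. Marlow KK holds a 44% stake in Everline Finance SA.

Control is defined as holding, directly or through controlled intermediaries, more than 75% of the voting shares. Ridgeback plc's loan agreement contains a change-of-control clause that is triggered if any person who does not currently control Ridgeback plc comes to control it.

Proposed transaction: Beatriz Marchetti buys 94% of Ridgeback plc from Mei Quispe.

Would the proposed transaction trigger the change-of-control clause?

The purchase adds only to Beatriz's holdings (Mei's stake shrinks), so Beatriz is the only person who could newly come to control Ridgeback.
Beatriz holds 100% of Ironvale, so Beatriz controls Ironvale.
Neither Beatriz nor any entity Beatriz controls holds any voting interest in Ridgeback.
So before the transaction, Beatriz does not control Ridgeback.
After the purchase, Beatriz holds 94% of Ridgeback directly, and Mei's stake falls to 6%.
Beatriz holds 94% of Ridgeback, so Beatriz controls Ridgeback.
Beatriz did not control Ridgeback before and does after, so the clause is triggered.

Yes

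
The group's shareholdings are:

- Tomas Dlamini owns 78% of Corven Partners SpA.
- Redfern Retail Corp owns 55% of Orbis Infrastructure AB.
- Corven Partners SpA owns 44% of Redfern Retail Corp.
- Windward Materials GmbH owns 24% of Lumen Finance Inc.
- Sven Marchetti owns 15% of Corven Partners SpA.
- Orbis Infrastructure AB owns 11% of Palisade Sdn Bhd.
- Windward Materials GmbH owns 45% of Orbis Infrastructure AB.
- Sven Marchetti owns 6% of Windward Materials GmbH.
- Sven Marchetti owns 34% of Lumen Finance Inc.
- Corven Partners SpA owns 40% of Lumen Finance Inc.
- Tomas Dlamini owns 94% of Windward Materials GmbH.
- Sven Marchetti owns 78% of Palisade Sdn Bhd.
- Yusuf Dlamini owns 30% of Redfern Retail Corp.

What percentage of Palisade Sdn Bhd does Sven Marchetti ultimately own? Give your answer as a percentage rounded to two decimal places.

Sven reaches Palisade along 3 paths.
Via Windward → Orbis: 6% × 45% × 11% = 0.297%.
Via Corven → Redfern → Orbis: 15% × 44% × 55% × 11% = 0.3993%.
Direct stake: 78% = 78%.
Total: 0.297% + 0.3993% + 78% = 78.6963%.
Rounded: 78.70%.

78.70%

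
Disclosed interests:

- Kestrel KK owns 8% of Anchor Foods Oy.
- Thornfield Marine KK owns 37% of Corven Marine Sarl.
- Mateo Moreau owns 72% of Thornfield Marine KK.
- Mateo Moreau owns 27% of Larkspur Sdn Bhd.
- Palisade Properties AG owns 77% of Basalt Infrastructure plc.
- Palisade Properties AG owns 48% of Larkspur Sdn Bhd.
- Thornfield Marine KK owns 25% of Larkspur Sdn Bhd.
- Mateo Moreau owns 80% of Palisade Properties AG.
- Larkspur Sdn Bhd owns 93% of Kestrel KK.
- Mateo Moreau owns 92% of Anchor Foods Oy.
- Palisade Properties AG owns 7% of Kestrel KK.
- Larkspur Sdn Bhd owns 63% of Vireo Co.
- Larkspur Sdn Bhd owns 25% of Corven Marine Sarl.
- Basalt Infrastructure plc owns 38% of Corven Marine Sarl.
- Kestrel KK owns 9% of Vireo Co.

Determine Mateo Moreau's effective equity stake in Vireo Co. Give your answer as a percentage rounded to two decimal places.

60.03%

Mateo reaches Vireo along 7 paths.
Via Thornfield → Larkspur → Kestrel: 72% × 25% × 93% × 9% = 1.5066%.
Via Palisade → Larkspur → Kestrel: 80% × 48% × 93% × 9% = 3.21408%.
Via Larkspur → Kestrel: 27% × 93% × 9% = 2.2599%.
Via Palisade → Kestrel: 80% × 7% × 9% = 0.504%.
Via Thornfield → Larkspur: 72% × 25% × 63% = 11.34%.
Via Palisade → Larkspur: 80% × 48% × 63% = 24.192%.
Via Larkspur: 27% × 63% = 17.01%.
Total: 1.5066% + 3.21408% + 2.2599% + 0.504% + 11.34% + 24.192% + 17.01% = 60.02658%.
Rounded: 60.03%.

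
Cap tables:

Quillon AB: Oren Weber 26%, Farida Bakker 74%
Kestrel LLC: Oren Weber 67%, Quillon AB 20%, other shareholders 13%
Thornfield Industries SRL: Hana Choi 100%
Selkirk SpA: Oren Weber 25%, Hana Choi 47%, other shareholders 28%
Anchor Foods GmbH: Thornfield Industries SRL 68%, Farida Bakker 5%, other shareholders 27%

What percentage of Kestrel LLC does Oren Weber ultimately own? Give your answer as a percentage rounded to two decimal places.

72.20%

Oren reaches Kestrel along 2 paths.
Direct stake: 67% = 67%.
Via Quillon: 26% × 20% = 5.2%.
Total: 67% + 5.2% = 72.2%.
Rounded: 72.20%.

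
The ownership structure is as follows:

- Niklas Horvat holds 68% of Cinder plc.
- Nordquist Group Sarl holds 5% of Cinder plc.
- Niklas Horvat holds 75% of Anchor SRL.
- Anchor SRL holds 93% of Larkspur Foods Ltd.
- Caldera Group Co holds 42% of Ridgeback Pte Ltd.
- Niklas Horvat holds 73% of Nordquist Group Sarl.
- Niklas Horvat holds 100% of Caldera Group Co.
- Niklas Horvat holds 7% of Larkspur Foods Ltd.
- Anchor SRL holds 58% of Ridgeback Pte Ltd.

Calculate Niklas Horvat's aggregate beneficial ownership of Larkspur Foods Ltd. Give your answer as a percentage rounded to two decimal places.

76.75%

Niklas reaches Larkspur along 2 paths.
Direct stake: 7% = 7%.
Via Anchor: 75% × 93% = 69.75%.
Total: 7% + 69.75% = 76.75%.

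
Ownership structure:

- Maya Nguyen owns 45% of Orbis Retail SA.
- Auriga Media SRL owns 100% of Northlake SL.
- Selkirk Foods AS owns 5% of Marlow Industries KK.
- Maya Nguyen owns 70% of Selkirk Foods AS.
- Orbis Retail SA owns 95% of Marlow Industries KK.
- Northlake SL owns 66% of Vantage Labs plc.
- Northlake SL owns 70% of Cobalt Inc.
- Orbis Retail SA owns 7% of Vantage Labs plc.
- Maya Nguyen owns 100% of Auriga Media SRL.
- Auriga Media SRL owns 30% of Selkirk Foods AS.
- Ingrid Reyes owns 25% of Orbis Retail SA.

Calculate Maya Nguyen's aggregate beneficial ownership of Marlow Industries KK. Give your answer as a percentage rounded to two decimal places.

Maya reaches Marlow along 3 paths.
Via Orbis: 45% × 95% = 42.75%.
Via Selkirk: 70% × 5% = 3.5%.
Via Auriga → Selkirk: 100% × 30% × 5% = 1.5%.
Total: 42.75% + 3.5% + 1.5% = 47.75%.

47.75%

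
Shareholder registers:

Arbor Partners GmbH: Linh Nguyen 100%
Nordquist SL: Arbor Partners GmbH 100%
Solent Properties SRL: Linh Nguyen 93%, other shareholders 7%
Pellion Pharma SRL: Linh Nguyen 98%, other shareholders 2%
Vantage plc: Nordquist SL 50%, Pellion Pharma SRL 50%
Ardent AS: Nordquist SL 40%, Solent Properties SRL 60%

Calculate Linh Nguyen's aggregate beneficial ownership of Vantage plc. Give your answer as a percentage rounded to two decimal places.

99.00%

Linh reaches Vantage along 2 paths.
Via Arbor → Nordquist: 100% × 100% × 50% = 50%.
Via Pellion: 98% × 50% = 49%.
Total: 50% + 49% = 99%.
Rounded: 99.00%.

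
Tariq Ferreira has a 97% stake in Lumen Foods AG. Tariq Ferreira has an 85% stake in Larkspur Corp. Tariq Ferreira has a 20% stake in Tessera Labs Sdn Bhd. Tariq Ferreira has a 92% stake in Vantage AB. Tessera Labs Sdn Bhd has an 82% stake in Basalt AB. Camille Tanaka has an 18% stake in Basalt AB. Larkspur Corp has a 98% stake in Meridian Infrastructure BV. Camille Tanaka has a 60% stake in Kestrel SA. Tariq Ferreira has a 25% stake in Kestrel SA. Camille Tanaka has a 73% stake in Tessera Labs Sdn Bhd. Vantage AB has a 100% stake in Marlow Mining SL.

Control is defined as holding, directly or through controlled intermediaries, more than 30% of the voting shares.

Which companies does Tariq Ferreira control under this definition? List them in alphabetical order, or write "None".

Larkspur Corp, Lumen Foods AG, Marlow Mining SL, Meridian Infrastructure BV, Vantage AB

Tariq holds 85% of Larkspur, so Tariq controls Larkspur.
Tariq holds 92% of Vantage, so Tariq controls Vantage.
Larkspur holds 98% of Meridian, so Tariq controls Meridian.
Tariq holds 97% of Lumen, so Tariq controls Lumen.
Vantage holds 100% of Marlow, so Tariq controls Marlow.
No other company's threshold is met.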